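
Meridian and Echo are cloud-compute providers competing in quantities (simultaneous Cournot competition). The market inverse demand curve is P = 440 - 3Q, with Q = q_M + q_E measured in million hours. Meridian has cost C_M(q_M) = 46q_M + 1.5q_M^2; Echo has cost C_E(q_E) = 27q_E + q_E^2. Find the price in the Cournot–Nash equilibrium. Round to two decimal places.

228.19

Meridian's profit: π_M = (440 - 3Q)q_M - (46q_M + (3/2)q_M²). Setting ∂π_M/∂q_M = 0: 394 - 9q_M - 3(q_E) = 0.
Echo's first-order condition: 413 - 8q_E - 3(q_M) = 0.
So q_M = (394 - 3q_E)/9 and q_E = (413 - 3q_M)/8.
Solving the pair: q_M = 1913/63, q_E = 845/21.
Total output Q = 70.6032, so price P = 440 - 3·70.6032 = 228.1905.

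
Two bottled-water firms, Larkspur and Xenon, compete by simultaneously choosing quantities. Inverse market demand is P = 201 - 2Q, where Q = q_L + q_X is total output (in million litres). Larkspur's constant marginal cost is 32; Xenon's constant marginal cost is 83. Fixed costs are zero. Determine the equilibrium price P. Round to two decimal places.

105.33

Larkspur's profit: π_L = (201 - 2Q)q_L - (32q_L). Setting ∂π_L/∂q_L = 0: 169 - 4q_L - 2(q_X) = 0.
Xenon's profit: π_X = (201 - 2Q)q_X - (83q_X). Setting ∂π_X/∂q_X = 0: 118 - 4q_X - 2(q_L) = 0.
So q_L = (169 - 2q_X)/4 and q_X = (118 - 2q_L)/4.
Solving the pair: q_L = 110/3, q_X = 67/6.
Total output Q = 287/6, so price P = 201 - 2·(287/6) = 316/3.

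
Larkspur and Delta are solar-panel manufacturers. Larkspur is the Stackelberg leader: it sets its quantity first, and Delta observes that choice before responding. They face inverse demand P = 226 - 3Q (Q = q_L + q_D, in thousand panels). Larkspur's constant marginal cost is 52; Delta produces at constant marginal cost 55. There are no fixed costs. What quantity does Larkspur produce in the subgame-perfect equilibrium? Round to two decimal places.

29.50

Solve by backward induction. Given q_L, the follower Delta maximises π_D = (226 - 3q_L - 3q_D)q_D - 55q_D.
∂π_D/∂q_D = 171 - 3q_L - 6q_D = 0 gives the reaction function q_D = (171 - 3q_L)/6.
The leader anticipates this reaction. Substituting into P = 226 - 3Q gives P = 281/2 - (3/2)q_L, so π_L = (281/2 - (3/2)q_L)q_L - 52q_L.
Maximising: ∂π_L/∂q_L = 177/2 - 3q_L = 0, giving q_L = 59/2.
Then q_D = (171 - 3·(59/2))/6 = 55/4.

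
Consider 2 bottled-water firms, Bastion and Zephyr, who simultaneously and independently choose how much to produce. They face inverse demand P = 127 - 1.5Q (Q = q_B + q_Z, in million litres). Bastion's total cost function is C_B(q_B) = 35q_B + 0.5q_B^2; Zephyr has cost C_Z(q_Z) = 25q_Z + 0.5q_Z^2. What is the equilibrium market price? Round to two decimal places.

Bastion's profit: π_B = (127 - 1.5Q)q_B - (35q_B + (1/2)q_B²). Setting ∂π_B/∂q_B = 0: 92 - 4q_B - (3/2)(q_Z) = 0.
Zephyr's profit: π_Z = (127 - 1.5Q)q_Z - (25q_Z + (1/2)q_Z²). Setting ∂π_Z/∂q_Z = 0: 102 - 4q_Z - (3/2)(q_B) = 0.
Best responses: q_B = (92 - (3/2)q_Z)/4, q_Z = (102 - (3/2)q_B)/4.
Substituting one into the other gives q_B = 172/11 and q_Z = 216/11.
Total output Q = 388/11, so price P = 127 - (3/2)·(388/11) = 815/11.

74.09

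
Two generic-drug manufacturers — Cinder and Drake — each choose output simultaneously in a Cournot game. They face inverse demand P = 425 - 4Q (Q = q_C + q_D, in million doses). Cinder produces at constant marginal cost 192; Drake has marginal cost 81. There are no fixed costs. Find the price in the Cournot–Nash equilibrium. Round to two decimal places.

232.67

Cinder's profit: π_C = (425 - 4Q)q_C - (192q_C). Setting ∂π_C/∂q_C = 0: 233 - 8q_C - 4(q_D) = 0.
Drake's first-order condition: 344 - 8q_D - 4(q_C) = 0.
So q_C = (233 - 4q_D)/8 and q_D = (344 - 4q_C)/8.
Solving the pair: q_C = 61/6, q_D = 455/12.
Total output Q = 577/12, so price P = 425 - 4·(577/12) = 698/3.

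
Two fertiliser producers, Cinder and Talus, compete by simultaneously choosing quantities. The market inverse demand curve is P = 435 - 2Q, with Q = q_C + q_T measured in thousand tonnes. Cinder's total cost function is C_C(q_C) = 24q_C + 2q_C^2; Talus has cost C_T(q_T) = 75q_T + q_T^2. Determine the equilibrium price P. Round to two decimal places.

262.09

Cinder's profit: π_C = (435 - 2Q)q_C - (24q_C + 2q_C²). Setting ∂π_C/∂q_C = 0: 411 - 8q_C - 2(q_T) = 0.
Talus's first-order condition: 360 - 6q_T - 2(q_C) = 0.
Rearranging gives the reaction functions q_C = (411 - 2q_T)/8 and q_T = (360 - 2q_C)/6.
Substituting one into the other gives q_C = 873/22 and q_T = 1029/22.
Total output Q = 951/11, so price P = 435 - 2·(951/11) = 262.0909.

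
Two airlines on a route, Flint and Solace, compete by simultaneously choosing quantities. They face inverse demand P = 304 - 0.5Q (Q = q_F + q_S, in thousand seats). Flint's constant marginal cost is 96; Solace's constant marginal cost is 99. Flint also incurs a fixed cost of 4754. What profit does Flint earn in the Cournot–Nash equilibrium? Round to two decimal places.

Flint's profit: π_F = (304 - 0.5Q)q_F - (96q_F). Setting ∂π_F/∂q_F = 0: 208 - q_F - (1/2)(q_S) = 0.
Solace's first-order condition: 205 - q_S - (1/2)(q_F) = 0.
So q_F = (208 - (1/2)q_S) and q_S = (205 - (1/2)q_F).
Substituting one into the other gives q_F = 422/3 and q_S = 404/3.
Price P = 304 - (1/2)·(826/3) = 499/3.
Flint's profit: (499/3 - 96)·(422/3) - 4754 = 5139.5556.

5139.56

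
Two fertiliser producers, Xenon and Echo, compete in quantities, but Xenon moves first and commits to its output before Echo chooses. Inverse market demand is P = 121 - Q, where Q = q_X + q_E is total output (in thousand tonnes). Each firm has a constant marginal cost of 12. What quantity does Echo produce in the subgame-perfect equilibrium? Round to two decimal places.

27.25

The follower Echo best-responds to any q_X: π_E = (121 - Q)q_E - 12q_E.
Setting the follower's marginal profit to zero, 109 - q_X - 2q_E = 0, i.e. q_E = (109 - q_X)/2.
Xenon substitutes q_E(q_X) into its own profit: π_X = q_X(121 - q_X - (109 - q_X)/2) - 12q_X = (133/2 - (1/2)q_X)q_X - 12q_X.
Leader FOC: 109/2 - q_X = 0, so q_X = 109/2.
Then q_E = (109 - 109/2)/2 = 109/4.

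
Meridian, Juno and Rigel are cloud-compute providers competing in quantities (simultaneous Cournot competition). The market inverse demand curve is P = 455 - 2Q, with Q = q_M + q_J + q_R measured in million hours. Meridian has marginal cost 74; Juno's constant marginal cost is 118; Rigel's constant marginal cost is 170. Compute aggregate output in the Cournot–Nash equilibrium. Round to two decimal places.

Meridian's profit: π_M = (455 - 2Q)q_M - (74q_M). Setting ∂π_M/∂q_M = 0: 381 - 4q_M - 2(q_J + q_R) = 0.
Juno's profit: π_J = (455 - 2Q)q_J - (118q_J). Setting ∂π_J/∂q_J = 0: 337 - 4q_J - 2(q_M + q_R) = 0.
Rigel's profit: π_R = (455 - 2Q)q_R - (170q_R). Setting ∂π_R/∂q_R = 0: 285 - 4q_R - 2(q_M + q_J) = 0.
Summing all 3 equations gives 1003 − 8Q = 0, hence Q = 1003/8.
Back-substituting: q_M = (381 − 1003/4)/2 = 521/8, q_J = (337 − 1003/4)/2 = 345/8, q_R = (285 − 1003/4)/2 = 137/8.
Total output Q = 521/8 + 345/8 + 137/8 = 1003/8.

125.38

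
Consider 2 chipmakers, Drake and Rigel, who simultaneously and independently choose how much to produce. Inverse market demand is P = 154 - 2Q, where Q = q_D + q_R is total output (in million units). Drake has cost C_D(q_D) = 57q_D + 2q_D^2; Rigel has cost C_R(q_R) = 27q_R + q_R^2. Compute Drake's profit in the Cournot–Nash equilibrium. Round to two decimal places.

222.28

Drake's profit: π_D = (154 - 2Q)q_D - (57q_D + 2q_D²). Setting ∂π_D/∂q_D = 0: 97 - 8q_D - 2(q_R) = 0.
Rigel's first-order condition: 127 - 6q_R - 2(q_D) = 0.
Best responses: q_D = (97 - 2q_R)/8, q_R = (127 - 2q_D)/6.
Substituting one into the other gives q_D = 82/11 and q_R = 411/22.
Price P = 154 - 2·(575/22) = 1119/11.
Drake's profit: (1119/11)·(82/11) - 57·(82/11) - 2(82/11)² = 222.2810.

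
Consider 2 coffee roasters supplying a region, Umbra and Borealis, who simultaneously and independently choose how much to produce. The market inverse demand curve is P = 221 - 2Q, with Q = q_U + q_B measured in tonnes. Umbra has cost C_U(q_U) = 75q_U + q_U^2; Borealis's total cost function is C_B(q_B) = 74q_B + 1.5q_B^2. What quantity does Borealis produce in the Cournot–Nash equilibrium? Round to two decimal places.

15.53

Umbra's profit: π_U = (221 - 2Q)q_U - (75q_U + q_U²). Setting ∂π_U/∂q_U = 0: 146 - 6q_U - 2(q_B) = 0.
Borealis's first-order condition: 147 - 7q_B - 2(q_U) = 0.
Rearranging gives the reaction functions q_U = (146 - 2q_B)/6 and q_B = (147 - 2q_U)/7.
Substituting one into the other gives q_U = 364/19 and q_B = 295/19.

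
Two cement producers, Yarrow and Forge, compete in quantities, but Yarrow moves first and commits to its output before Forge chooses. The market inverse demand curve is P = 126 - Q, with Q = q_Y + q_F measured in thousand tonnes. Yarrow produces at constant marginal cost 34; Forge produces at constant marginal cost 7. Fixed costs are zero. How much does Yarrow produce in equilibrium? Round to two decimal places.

32.50

The follower Forge best-responds to any q_Y: π_F = (126 - Q)q_F - 7q_F.
Follower FOC: 119 - q_Y - 2q_F = 0, so q_F(q_Y) = (119 - q_Y)/2.
Yarrow substitutes q_F(q_Y) into its own profit: π_Y = q_Y(126 - q_Y - (119 - q_Y)/2) - 34q_Y = (133/2 - (1/2)q_Y)q_Y - 34q_Y.
Leader FOC: 65/2 - q_Y = 0, so q_Y = 65/2.
Then q_F = (119 - 65/2)/2 = 173/4.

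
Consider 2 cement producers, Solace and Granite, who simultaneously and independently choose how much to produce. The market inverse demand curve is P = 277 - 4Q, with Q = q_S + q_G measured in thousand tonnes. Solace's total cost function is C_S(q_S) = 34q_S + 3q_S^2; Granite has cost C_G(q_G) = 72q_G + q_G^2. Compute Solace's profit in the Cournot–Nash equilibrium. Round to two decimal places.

Solace's profit: π_S = (277 - 4Q)q_S - (34q_S + 3q_S²). Setting ∂π_S/∂q_S = 0: 243 - 14q_S - 4(q_G) = 0.
Granite's profit: π_G = (277 - 4Q)q_G - (72q_G + q_G²). Setting ∂π_G/∂q_G = 0: 205 - 10q_G - 4(q_S) = 0.
Best responses: q_S = (243 - 4q_G)/14, q_G = (205 - 4q_S)/10.
Substituting one into the other gives q_S = 805/62 and q_G = 949/62.
Price P = 277 - 4·(877/31) = 163.8387.
Solace's profit: 163.8387·(805/62) - 34·(805/62) - 3(805/62)² = 1180.0663.

1180.07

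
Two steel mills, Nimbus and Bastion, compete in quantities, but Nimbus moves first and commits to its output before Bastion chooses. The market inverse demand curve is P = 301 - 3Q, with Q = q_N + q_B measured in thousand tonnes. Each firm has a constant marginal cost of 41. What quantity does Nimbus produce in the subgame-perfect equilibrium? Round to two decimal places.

The follower Bastion best-responds to any q_N: π_B = (301 - 3Q)q_B - 41q_B.
Setting the follower's marginal profit to zero, 260 - 3q_N - 6q_B = 0, i.e. q_B = (260 - 3q_N)/6.
Nimbus substitutes q_B(q_N) into its own profit: π_N = q_N(301 - 3q_N - (260 - 3q_N)/2) - 41q_N = (171 - (3/2)q_N)q_N - 41q_N.
Leader FOC: 130 - 3q_N = 0, so q_N = 130/3.
Then q_B = (260 - 3·(130/3))/6 = 65/3.

43.33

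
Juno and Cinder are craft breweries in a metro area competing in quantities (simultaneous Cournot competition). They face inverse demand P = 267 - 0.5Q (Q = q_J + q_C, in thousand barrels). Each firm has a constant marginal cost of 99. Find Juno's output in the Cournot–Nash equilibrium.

Each firm earns π_i = (267 - 0.5Q)q_i - 99q_i.
Setting ∂π_i/∂q_i = 0 with rivals' quantities fixed: 168 - q_i - (1/2)q_j = 0.
With identical firms every q_j equals q_i, so q_j = q_i and 168 = (3/2)q_i, giving q_i = 112.

112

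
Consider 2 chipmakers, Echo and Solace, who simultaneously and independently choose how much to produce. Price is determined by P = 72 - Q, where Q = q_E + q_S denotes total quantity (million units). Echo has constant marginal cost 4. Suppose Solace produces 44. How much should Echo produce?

12

With the rival's output fixed at 44, Echo's profit is π_E = (72 - 44 - q_E)q_E - (4q_E) = (28 - q_E)q_E - (4q_E).
∂π_E/∂q_E = 24 - 2q_E = 0, so q_E = 12.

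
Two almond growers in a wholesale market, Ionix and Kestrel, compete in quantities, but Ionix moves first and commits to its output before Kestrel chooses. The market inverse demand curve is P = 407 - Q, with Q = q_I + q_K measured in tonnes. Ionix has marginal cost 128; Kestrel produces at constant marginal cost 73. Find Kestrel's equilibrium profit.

12321

The follower Kestrel best-responds to any q_I: π_K = (407 - Q)q_K - 73q_K.
∂π_K/∂q_K = 334 - q_I - 2q_K = 0 gives the reaction function q_K = (334 - q_I)/2.
The leader anticipates this reaction. Substituting into P = 407 - Q gives P = 240 - (1/2)q_I, so π_I = (240 - (1/2)q_I)q_I - 128q_I.
The leader's first-order condition 112 - q_I = 0 yields q_I = 112.
Then q_K = (334 - 112)/2 = 111.
Price P = 407 - 223 = 184.
Kestrel's profit: (184 - 73)·111 = 12321.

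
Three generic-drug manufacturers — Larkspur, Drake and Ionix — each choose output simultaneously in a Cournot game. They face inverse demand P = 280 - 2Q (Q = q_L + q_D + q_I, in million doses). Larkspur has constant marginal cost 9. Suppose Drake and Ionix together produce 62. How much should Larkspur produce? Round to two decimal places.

36.75

With rivals' combined output fixed at 62, Larkspur's profit is π_L = (280 - 2·62 - 2q_L)q_L - (9q_L) = (156 - 2q_L)q_L - (9q_L).
∂π_L/∂q_L = 147 - 4q_L = 0, so q_L = 147/4.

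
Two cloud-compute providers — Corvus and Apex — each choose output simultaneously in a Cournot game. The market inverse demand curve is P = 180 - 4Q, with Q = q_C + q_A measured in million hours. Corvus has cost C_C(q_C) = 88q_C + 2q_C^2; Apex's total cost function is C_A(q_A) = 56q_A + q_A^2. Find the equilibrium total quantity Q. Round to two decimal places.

Corvus's profit: π_C = (180 - 4Q)q_C - (88q_C + 2q_C²). Setting ∂π_C/∂q_C = 0: 92 - 12q_C - 4(q_A) = 0.
Apex's profit: π_A = (180 - 4Q)q_A - (56q_A + q_A²). Setting ∂π_A/∂q_A = 0: 124 - 10q_A - 4(q_C) = 0.
So q_C = (92 - 4q_A)/12 and q_A = (124 - 4q_C)/10.
Substituting one into the other gives q_C = 53/13 and q_A = 140/13.
Total output Q = 53/13 + 140/13 = 193/13.

14.85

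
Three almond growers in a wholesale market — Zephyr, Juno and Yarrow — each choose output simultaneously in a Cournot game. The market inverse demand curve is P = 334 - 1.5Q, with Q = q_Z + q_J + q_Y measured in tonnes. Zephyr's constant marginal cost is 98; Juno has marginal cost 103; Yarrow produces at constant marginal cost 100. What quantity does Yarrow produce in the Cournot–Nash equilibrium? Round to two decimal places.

39.17

Zephyr's profit: π_Z = (334 - 1.5Q)q_Z - (98q_Z). Setting ∂π_Z/∂q_Z = 0: 236 - 3q_Z - (3/2)(q_J + q_Y) = 0.
Juno's profit: π_J = (334 - 1.5Q)q_J - (103q_J). Setting ∂π_J/∂q_J = 0: 231 - 3q_J - (3/2)(q_Z + q_Y) = 0.
Yarrow's first-order condition: 234 - 3q_Y - (3/2)(q_Z + q_J) = 0.
Adding the 3 conditions: 701 − 3Q − 3Q = 0, i.e. Q = 701/6.
Back-substituting: q_Z = (236 − 701/4)/(3/2) = 81/2, q_J = (231 − 701/4)/(3/2) = 223/6, q_Y = (234 − 701/4)/(3/2) = 235/6.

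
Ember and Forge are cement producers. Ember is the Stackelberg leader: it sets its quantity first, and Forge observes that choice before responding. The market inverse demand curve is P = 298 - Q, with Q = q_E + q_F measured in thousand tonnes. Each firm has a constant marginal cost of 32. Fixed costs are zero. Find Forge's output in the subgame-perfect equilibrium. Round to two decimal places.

66.50

The follower Forge best-responds to any q_E: π_F = (298 - Q)q_F - 32q_F.
∂π_F/∂q_F = 266 - q_E - 2q_F = 0 gives the reaction function q_F = (266 - q_E)/2.
Ember substitutes q_F(q_E) into its own profit: π_E = q_E(298 - q_E - (266 - q_E)/2) - 32q_E = (165 - (1/2)q_E)q_E - 32q_E.
Leader FOC: 133 - q_E = 0, so q_E = 133.
Then q_F = (266 - 133)/2 = 133/2.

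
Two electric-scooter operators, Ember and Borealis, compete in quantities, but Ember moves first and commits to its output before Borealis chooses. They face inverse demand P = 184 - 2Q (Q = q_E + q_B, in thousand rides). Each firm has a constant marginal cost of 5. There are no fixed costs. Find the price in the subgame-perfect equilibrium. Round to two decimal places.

49.75

The follower Borealis best-responds to any q_E: π_B = (184 - 2Q)q_B - 5q_B.
Follower FOC: 179 - 2q_E - 4q_B = 0, so q_B(q_E) = (179 - 2q_E)/4.
Ember substitutes q_B(q_E) into its own profit: π_E = q_E(184 - 2q_E - (179 - 2q_E)/2) - 5q_E = (189/2 - q_E)q_E - 5q_E.
Maximising: ∂π_E/∂q_E = 179/2 - 2q_E = 0, giving q_E = 179/4.
Then q_B = (179 - 2·(179/4))/4 = 179/8.
Total output Q = 537/8, so price P = 184 - 2·(537/8) = 199/4.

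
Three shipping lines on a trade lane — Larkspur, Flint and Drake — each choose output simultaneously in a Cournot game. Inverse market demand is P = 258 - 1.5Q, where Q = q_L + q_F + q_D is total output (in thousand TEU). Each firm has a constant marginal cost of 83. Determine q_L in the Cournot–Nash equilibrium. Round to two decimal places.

A representative firm's profit is π_i = q_i(258 - 1.5Q) - 83q_i.
Setting ∂π_i/∂q_i = 0 with rivals' quantities fixed: 175 - 3q_i - (3/2)·Σ_{j≠i} q_j = 0.
With identical firms every q_j equals q_i, so Σ_{j≠i} q_j = 2q_i and 175 = 6q_i, giving q_i = 175/6.

29.17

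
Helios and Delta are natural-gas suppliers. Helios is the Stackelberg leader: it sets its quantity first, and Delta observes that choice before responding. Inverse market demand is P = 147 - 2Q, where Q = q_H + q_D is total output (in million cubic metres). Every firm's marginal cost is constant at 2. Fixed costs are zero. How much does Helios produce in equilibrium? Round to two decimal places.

36.25

Solve by backward induction. Given q_H, the follower Delta maximises π_D = (147 - 2q_H - 2q_D)q_D - 2q_D.
Follower FOC: 145 - 2q_H - 4q_D = 0, so q_D(q_H) = (145 - 2q_H)/4.
The leader anticipates this reaction. Substituting into P = 147 - 2Q gives P = 149/2 - q_H, so π_H = (149/2 - q_H)q_H - 2q_H.
Leader FOC: 145/2 - 2q_H = 0, so q_H = 145/4.
Then q_D = (145 - 2·(145/4))/4 = 145/8.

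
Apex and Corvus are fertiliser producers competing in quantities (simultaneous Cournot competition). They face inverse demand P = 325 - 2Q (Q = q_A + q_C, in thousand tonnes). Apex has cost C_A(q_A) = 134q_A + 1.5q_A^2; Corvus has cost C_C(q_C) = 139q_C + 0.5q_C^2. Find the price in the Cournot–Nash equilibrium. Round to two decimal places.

Apex's profit: π_A = (325 - 2Q)q_A - (134q_A + (3/2)q_A²). Setting ∂π_A/∂q_A = 0: 191 - 7q_A - 2(q_C) = 0.
Corvus's first-order condition: 186 - 5q_C - 2(q_A) = 0.
So q_A = (191 - 2q_C)/7 and q_C = (186 - 2q_A)/5.
Substituting one into the other gives q_A = 583/31 and q_C = 920/31.
Total output Q = 1503/31, so price P = 325 - 2·(1503/31) = 228.0323.

228.03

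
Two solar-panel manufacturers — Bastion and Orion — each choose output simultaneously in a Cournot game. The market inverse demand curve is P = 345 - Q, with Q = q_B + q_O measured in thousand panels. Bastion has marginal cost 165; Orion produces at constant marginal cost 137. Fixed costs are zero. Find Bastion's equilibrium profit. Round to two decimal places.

2567.11

Bastion's profit: π_B = (345 - Q)q_B - (165q_B). Setting ∂π_B/∂q_B = 0: 180 - 2q_B - (q_O) = 0.
Orion's profit: π_O = (345 - Q)q_O - (137q_O). Setting ∂π_O/∂q_O = 0: 208 - 2q_O - (q_B) = 0.
So q_B = (180 - q_O)/2 and q_O = (208 - q_B)/2.
Substituting one into the other gives q_B = 152/3 and q_O = 236/3.
Price P = 345 - 388/3 = 647/3.
Bastion's profit: (647/3 - 165)·(152/3) = 2567.1111.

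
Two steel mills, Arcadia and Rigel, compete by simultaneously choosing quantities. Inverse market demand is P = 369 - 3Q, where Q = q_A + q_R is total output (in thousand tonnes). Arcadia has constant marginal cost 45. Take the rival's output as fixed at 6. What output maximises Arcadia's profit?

51

With the rival's output fixed at 6, Arcadia's profit is π_A = (369 - 3·6 - 3q_A)q_A - (45q_A) = (351 - 3q_A)q_A - (45q_A).
∂π_A/∂q_A = 306 - 6q_A = 0, so q_A = 51.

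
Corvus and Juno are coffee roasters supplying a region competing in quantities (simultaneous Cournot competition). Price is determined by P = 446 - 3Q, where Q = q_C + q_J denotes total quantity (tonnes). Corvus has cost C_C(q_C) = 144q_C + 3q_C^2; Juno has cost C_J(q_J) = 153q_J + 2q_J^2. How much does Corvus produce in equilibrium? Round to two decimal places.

19.29

Corvus's profit: π_C = (446 - 3Q)q_C - (144q_C + 3q_C²). Setting ∂π_C/∂q_C = 0: 302 - 12q_C - 3(q_J) = 0.
Juno's first-order condition: 293 - 10q_J - 3(q_C) = 0.
Best responses: q_C = (302 - 3q_J)/12, q_J = (293 - 3q_C)/10.
Solving the pair: q_C = 19.2883, q_J = 870/37.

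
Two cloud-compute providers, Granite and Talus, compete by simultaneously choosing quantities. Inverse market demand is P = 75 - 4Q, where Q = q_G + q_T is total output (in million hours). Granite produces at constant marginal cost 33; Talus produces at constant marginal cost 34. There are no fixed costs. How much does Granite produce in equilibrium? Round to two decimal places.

Granite's profit: π_G = (75 - 4Q)q_G - (33q_G). Setting ∂π_G/∂q_G = 0: 42 - 8q_G - 4(q_T) = 0.
Talus's first-order condition: 41 - 8q_T - 4(q_G) = 0.
So q_G = (42 - 4q_T)/8 and q_T = (41 - 4q_G)/8.
Substituting one into the other gives q_G = 43/12 and q_T = 10/3.

3.58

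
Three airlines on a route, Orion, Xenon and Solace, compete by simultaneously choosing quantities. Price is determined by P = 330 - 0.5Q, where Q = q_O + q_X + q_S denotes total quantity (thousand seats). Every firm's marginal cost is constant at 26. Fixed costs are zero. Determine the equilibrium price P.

A representative firm's profit is π_i = q_i(330 - 0.5Q) - 26q_i.
First-order condition (treating rivals' output as given): 304 - q_i - (1/2)·Σ_{j≠i} q_j = 0.
With identical firms every q_j equals q_i, so Σ_{j≠i} q_j = 2q_i and 304 = 2q_i, giving q_i = 152.
Total output Q = 456, so price P = 330 - (1/2)·456 = 102.

102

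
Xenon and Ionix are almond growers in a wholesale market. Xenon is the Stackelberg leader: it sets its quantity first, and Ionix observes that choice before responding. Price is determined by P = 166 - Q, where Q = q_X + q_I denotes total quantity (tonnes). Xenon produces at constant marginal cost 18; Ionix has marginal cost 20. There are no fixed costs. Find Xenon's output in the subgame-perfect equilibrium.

75

The follower Ionix best-responds to any q_X: π_I = (166 - Q)q_I - 20q_I.
Follower FOC: 146 - q_X - 2q_I = 0, so q_I(q_X) = (146 - q_X)/2.
The leader anticipates this reaction. Substituting into P = 166 - Q gives P = 93 - (1/2)q_X, so π_X = (93 - (1/2)q_X)q_X - 18q_X.
Maximising: ∂π_X/∂q_X = 75 - q_X = 0, giving q_X = 75.
Then q_I = (146 - 75)/2 = 71/2.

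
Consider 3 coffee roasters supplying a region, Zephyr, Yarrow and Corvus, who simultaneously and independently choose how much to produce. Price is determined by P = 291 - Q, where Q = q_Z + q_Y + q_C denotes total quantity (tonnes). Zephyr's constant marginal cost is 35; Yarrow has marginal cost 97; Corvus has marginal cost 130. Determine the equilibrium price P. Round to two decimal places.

Zephyr's profit: π_Z = (291 - Q)q_Z - (35q_Z). Setting ∂π_Z/∂q_Z = 0: 256 - 2q_Z - (q_Y + q_C) = 0.
Yarrow's first-order condition: 194 - 2q_Y - (q_Z + q_C) = 0.
Corvus's profit: π_C = (291 - Q)q_C - (130q_C). Setting ∂π_C/∂q_C = 0: 161 - 2q_C - (q_Z + q_Y) = 0.
Adding the 3 conditions: 611 − 2Q − 2Q = 0, i.e. Q = 611/4.
Back-substituting: q_Z = (256 − 611/4) = 413/4, q_Y = (194 − 611/4) = 165/4, q_C = (161 − 611/4) = 33/4.
Total output Q = 611/4, so price P = 291 - 611/4 = 553/4.

138.25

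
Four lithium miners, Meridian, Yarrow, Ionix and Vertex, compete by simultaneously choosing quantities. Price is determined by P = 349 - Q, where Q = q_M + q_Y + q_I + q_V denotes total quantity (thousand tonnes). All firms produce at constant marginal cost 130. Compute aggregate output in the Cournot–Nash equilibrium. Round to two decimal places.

175.20

A representative firm's profit is π_i = q_i(349 - Q) - 130q_i.
Setting ∂π_i/∂q_i = 0 with rivals' quantities fixed: 219 - 2q_i - Σ_{j≠i} q_j = 0.
By symmetry each firm produces the same amount; substituting Σ_{j≠i} q_j = 3q_i yields q_i = 219/5.
Total output Q = 219/5 + 219/5 + 219/5 + 219/5 = 876/5.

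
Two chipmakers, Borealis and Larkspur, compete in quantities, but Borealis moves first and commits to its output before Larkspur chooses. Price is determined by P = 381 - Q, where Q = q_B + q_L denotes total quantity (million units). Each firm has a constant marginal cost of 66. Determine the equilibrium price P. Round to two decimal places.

144.75

The follower Larkspur best-responds to any q_B: π_L = (381 - Q)q_L - 66q_L.
Setting the follower's marginal profit to zero, 315 - q_B - 2q_L = 0, i.e. q_L = (315 - q_B)/2.
The leader anticipates this reaction. Substituting into P = 381 - Q gives P = 447/2 - (1/2)q_B, so π_B = (447/2 - (1/2)q_B)q_B - 66q_B.
Leader FOC: 315/2 - q_B = 0, so q_B = 315/2.
Then q_L = (315 - 315/2)/2 = 315/4.
Total output Q = 945/4, so price P = 381 - 945/4 = 579/4.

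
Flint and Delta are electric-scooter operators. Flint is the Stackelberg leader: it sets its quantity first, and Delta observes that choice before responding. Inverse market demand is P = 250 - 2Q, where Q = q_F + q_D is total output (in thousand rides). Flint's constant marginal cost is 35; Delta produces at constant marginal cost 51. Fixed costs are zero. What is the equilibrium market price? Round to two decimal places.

Solve by backward induction. Given q_F, the follower Delta maximises π_D = (250 - 2q_F - 2q_D)q_D - 51q_D.
∂π_D/∂q_D = 199 - 2q_F - 4q_D = 0 gives the reaction function q_D = (199 - 2q_F)/4.
The leader anticipates this reaction. Substituting into P = 250 - 2Q gives P = 301/2 - q_F, so π_F = (301/2 - q_F)q_F - 35q_F.
The leader's first-order condition 231/2 - 2q_F = 0 yields q_F = 231/4.
Then q_D = (199 - 2·(231/4))/4 = 167/8.
Total output Q = 629/8, so price P = 250 - 2·(629/8) = 371/4.

92.75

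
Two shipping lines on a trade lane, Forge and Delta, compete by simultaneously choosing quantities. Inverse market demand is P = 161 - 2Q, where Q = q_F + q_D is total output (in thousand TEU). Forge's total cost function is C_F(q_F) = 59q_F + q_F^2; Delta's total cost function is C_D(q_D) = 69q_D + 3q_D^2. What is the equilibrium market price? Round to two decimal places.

Forge's profit: π_F = (161 - 2Q)q_F - (59q_F + q_F²). Setting ∂π_F/∂q_F = 0: 102 - 6q_F - 2(q_D) = 0.
Delta's profit: π_D = (161 - 2Q)q_D - (69q_D + 3q_D²). Setting ∂π_D/∂q_D = 0: 92 - 10q_D - 2(q_F) = 0.
Best responses: q_F = (102 - 2q_D)/6, q_D = (92 - 2q_F)/10.
Substituting one into the other gives q_F = 209/14 and q_D = 87/14.
Total output Q = 148/7, so price P = 161 - 2·(148/7) = 831/7.

118.71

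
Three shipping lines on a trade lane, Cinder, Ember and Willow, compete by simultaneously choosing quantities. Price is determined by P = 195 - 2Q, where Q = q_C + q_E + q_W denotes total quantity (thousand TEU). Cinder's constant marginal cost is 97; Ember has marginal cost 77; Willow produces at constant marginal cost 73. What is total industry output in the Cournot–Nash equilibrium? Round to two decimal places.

42.25

Cinder's profit: π_C = (195 - 2Q)q_C - (97q_C). Setting ∂π_C/∂q_C = 0: 98 - 4q_C - 2(q_E + q_W) = 0.
Ember's first-order condition: 118 - 4q_E - 2(q_C + q_W) = 0.
Willow's first-order condition: 122 - 4q_W - 2(q_C + q_E) = 0.
Adding the 3 first-order conditions: 338 − 8Q = 0, so Q = 169/4.
Back-substituting: q_C = (98 − 169/2)/2 = 27/4, q_E = (118 − 169/2)/2 = 67/4, q_W = (122 − 169/2)/2 = 75/4.
Total output Q = 27/4 + 67/4 + 75/4 = 169/4.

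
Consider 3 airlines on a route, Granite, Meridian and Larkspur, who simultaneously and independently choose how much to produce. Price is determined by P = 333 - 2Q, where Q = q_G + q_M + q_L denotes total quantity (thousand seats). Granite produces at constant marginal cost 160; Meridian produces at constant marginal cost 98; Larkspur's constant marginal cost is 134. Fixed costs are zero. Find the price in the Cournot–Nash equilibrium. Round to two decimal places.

Granite's profit: π_G = (333 - 2Q)q_G - (160q_G). Setting ∂π_G/∂q_G = 0: 173 - 4q_G - 2(q_M + q_L) = 0.
Meridian's first-order condition: 235 - 4q_M - 2(q_G + q_L) = 0.
Larkspur's profit: π_L = (333 - 2Q)q_L - (134q_L). Setting ∂π_L/∂q_L = 0: 199 - 4q_L - 2(q_G + q_M) = 0.
Adding the 3 conditions: 607 − 4Q − 4Q = 0, i.e. Q = 607/8.
Back-substituting: q_G = (173 − 607/4)/2 = 85/8, q_M = (235 − 607/4)/2 = 333/8, q_L = (199 − 607/4)/2 = 189/8.
Total output Q = 607/8, so price P = 333 - 2·(607/8) = 725/4.

181.25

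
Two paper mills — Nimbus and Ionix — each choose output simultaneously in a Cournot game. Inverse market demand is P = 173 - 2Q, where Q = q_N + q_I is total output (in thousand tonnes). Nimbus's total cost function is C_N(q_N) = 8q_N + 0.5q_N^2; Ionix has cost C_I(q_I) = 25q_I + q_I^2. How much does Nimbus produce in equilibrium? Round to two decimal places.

Nimbus's profit: π_N = (173 - 2Q)q_N - (8q_N + (1/2)q_N²). Setting ∂π_N/∂q_N = 0: 165 - 5q_N - 2(q_I) = 0.
Ionix's profit: π_I = (173 - 2Q)q_I - (25q_I + q_I²). Setting ∂π_I/∂q_I = 0: 148 - 6q_I - 2(q_N) = 0.
Rearranging gives the reaction functions q_N = (165 - 2q_I)/5 and q_I = (148 - 2q_N)/6.
Solving the pair: q_N = 347/13, q_I = 205/13.

26.69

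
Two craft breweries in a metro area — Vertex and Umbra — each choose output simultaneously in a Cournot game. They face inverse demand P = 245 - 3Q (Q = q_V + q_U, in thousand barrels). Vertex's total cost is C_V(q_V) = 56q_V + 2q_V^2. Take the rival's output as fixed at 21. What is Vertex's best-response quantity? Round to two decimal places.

12.60

With the rival's output fixed at 21, Vertex's profit is π_V = (245 - 3·21 - 3q_V)q_V - (56q_V + 2q_V²) = (182 - 3q_V)q_V - (56q_V + 2q_V²).
∂π_V/∂q_V = 126 - 10q_V = 0, so q_V = 63/5.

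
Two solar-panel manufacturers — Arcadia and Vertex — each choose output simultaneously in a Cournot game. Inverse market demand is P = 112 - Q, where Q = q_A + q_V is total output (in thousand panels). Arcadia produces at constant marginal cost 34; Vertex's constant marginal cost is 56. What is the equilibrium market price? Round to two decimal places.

Arcadia's profit: π_A = (112 - Q)q_A - (34q_A). Setting ∂π_A/∂q_A = 0: 78 - 2q_A - (q_V) = 0.
Vertex's profit: π_V = (112 - Q)q_V - (56q_V). Setting ∂π_V/∂q_V = 0: 56 - 2q_V - (q_A) = 0.
Best responses: q_A = (78 - q_V)/2, q_V = (56 - q_A)/2.
Solving the pair: q_A = 100/3, q_V = 34/3.
Total output Q = 134/3, so price P = 112 - 134/3 = 202/3.

67.33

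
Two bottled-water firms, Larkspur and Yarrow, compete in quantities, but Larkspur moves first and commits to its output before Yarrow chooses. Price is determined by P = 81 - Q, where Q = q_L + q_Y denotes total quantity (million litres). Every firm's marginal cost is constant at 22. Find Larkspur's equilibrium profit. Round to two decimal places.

435.13

Solve by backward induction. Given q_L, the follower Yarrow maximises π_Y = (81 - q_L - q_Y)q_Y - 22q_Y.
Setting the follower's marginal profit to zero, 59 - q_L - 2q_Y = 0, i.e. q_Y = (59 - q_L)/2.
The leader anticipates this reaction. Substituting into P = 81 - Q gives P = 103/2 - (1/2)q_L, so π_L = (103/2 - (1/2)q_L)q_L - 22q_L.
Leader FOC: 59/2 - q_L = 0, so q_L = 59/2.
Then q_Y = (59 - 59/2)/2 = 59/4.
Price P = 81 - 177/4 = 147/4.
Larkspur's profit: (147/4 - 22)·(59/2) = 435.1250.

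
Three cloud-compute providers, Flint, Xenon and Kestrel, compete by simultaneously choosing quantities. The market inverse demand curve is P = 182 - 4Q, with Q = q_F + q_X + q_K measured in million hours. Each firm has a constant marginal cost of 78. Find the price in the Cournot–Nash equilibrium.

A representative firm's profit is π_i = q_i(182 - 4Q) - 78q_i.
Setting ∂π_i/∂q_i = 0 with rivals' quantities fixed: 104 - 8q_i - 4·Σ_{j≠i} q_j = 0.
With identical firms every q_j equals q_i, so Σ_{j≠i} q_j = 2q_i and 104 = 16q_i, giving q_i = 13/2.
Total output Q = 39/2, so price P = 182 - 4·(39/2) = 104.

104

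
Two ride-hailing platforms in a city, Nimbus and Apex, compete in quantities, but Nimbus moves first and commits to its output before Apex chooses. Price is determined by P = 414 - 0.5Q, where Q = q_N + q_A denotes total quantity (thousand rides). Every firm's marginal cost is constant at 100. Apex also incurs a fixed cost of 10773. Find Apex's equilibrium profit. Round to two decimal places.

The follower Apex best-responds to any q_N: π_A = (414 - 0.5Q)q_A - 100q_A.
Follower FOC: 314 - (1/2)q_N - q_A = 0, so q_A(q_N) = (314 - (1/2)q_N).
Nimbus substitutes q_A(q_N) into its own profit: π_N = q_N(414 - (1/2)q_N - (314 - (1/2)q_N)/2) - 100q_N = (257 - (1/4)q_N)q_N - 100q_N.
The leader's first-order condition 157 - (1/2)q_N = 0 yields q_N = 314.
Then q_A = (314 - (1/2)·314) = 157.
Price P = 414 - (1/2)·471 = 357/2.
Apex's profit: (357/2 - 100)·157 - 10773 = 1551.5000.

1551.50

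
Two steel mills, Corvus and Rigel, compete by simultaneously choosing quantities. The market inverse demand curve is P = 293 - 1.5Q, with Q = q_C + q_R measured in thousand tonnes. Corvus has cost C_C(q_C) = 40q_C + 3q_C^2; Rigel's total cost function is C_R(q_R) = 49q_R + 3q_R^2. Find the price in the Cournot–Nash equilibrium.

Corvus's profit: π_C = (293 - 1.5Q)q_C - (40q_C + 3q_C²). Setting ∂π_C/∂q_C = 0: 253 - 9q_C - (3/2)(q_R) = 0.
Rigel's first-order condition: 244 - 9q_R - (3/2)(q_C) = 0.
So q_C = (253 - (3/2)q_R)/9 and q_R = (244 - (3/2)q_C)/9.
Substituting one into the other gives q_C = 364/15 and q_R = 346/15.
Total output Q = 142/3, so price P = 293 - (3/2)·(142/3) = 222.

222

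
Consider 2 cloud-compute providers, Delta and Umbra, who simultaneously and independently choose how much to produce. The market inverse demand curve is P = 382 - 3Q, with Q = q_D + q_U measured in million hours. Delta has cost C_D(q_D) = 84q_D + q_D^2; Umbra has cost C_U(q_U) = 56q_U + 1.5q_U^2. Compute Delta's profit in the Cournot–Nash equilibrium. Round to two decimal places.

Delta's profit: π_D = (382 - 3Q)q_D - (84q_D + q_D²). Setting ∂π_D/∂q_D = 0: 298 - 8q_D - 3(q_U) = 0.
Umbra's profit: π_U = (382 - 3Q)q_U - (56q_U + (3/2)q_U²). Setting ∂π_U/∂q_U = 0: 326 - 9q_U - 3(q_D) = 0.
So q_D = (298 - 3q_U)/8 and q_U = (326 - 3q_D)/9.
Solving the pair: q_D = 568/21, q_U = 1714/63.
Price P = 382 - 3·54.2540 = 219.2381.
Delta's profit: 219.2381·(568/21) - 84·(568/21) - (568/21)² = 2926.2948.

2926.29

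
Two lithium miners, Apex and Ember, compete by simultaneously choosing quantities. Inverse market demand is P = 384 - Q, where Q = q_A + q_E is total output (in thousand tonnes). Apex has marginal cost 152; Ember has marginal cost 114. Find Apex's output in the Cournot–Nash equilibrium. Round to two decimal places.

Apex's profit: π_A = (384 - Q)q_A - (152q_A). Setting ∂π_A/∂q_A = 0: 232 - 2q_A - (q_E) = 0.
Ember's first-order condition: 270 - 2q_E - (q_A) = 0.
Best responses: q_A = (232 - q_E)/2, q_E = (270 - q_A)/2.
Solving the pair: q_A = 194/3, q_E = 308/3.

64.67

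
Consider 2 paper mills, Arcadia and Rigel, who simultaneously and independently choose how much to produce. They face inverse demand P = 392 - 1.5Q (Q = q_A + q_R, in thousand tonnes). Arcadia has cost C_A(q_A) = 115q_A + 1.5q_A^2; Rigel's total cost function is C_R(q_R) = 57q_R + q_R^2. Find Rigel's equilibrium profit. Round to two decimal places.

8253.97

Arcadia's profit: π_A = (392 - 1.5Q)q_A - (115q_A + (3/2)q_A²). Setting ∂π_A/∂q_A = 0: 277 - 6q_A - (3/2)(q_R) = 0.
Rigel's first-order condition: 335 - 5q_R - (3/2)(q_A) = 0.
Rearranging gives the reaction functions q_A = (277 - (3/2)q_R)/6 and q_R = (335 - (3/2)q_A)/5.
Substituting one into the other gives q_A = 31.8018 and q_R = 57.4595.
Price P = 392 - (3/2)·89.2613 = 258.1081.
Rigel's profit: 258.1081·57.4595 - 57·57.4595 - 57.4595² = 8253.9737.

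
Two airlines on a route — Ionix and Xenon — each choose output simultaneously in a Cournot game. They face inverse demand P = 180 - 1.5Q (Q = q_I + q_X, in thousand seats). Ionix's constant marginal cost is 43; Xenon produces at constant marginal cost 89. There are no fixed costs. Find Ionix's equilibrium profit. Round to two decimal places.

2480.67

Ionix's profit: π_I = (180 - 1.5Q)q_I - (43q_I). Setting ∂π_I/∂q_I = 0: 137 - 3q_I - (3/2)(q_X) = 0.
Xenon's profit: π_X = (180 - 1.5Q)q_X - (89q_X). Setting ∂π_X/∂q_X = 0: 91 - 3q_X - (3/2)(q_I) = 0.
Rearranging gives the reaction functions q_I = (137 - (3/2)q_X)/3 and q_X = (91 - (3/2)q_I)/3.
Solving the pair: q_I = 122/3, q_X = 10.
Price P = 180 - (3/2)·(152/3) = 104.
Ionix's profit: (104 - 43)·(122/3) = 2480.6667.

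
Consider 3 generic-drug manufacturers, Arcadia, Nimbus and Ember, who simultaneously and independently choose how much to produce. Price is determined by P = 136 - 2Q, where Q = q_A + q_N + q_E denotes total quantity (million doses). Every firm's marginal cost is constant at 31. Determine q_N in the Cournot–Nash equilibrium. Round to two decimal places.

Each firm earns π_i = (136 - 2Q)q_i - 31q_i.
First-order condition (treating rivals' output as given): 105 - 4q_i - 2·Σ_{j≠i} q_j = 0.
With identical firms every q_j equals q_i, so Σ_{j≠i} q_j = 2q_i and 105 = 8q_i, giving q_i = 105/8.

13.13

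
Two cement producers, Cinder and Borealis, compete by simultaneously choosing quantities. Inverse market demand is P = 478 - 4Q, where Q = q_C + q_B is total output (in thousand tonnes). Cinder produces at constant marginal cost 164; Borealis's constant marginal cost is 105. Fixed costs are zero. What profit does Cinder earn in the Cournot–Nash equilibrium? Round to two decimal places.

Cinder's profit: π_C = (478 - 4Q)q_C - (164q_C). Setting ∂π_C/∂q_C = 0: 314 - 8q_C - 4(q_B) = 0.
Borealis's first-order condition: 373 - 8q_B - 4(q_C) = 0.
Rearranging gives the reaction functions q_C = (314 - 4q_B)/8 and q_B = (373 - 4q_C)/8.
Solving the pair: q_C = 85/4, q_B = 36.
Price P = 478 - 4·(229/4) = 249.
Cinder's profit: (249 - 164)·(85/4) = 1806.2500.

1806.25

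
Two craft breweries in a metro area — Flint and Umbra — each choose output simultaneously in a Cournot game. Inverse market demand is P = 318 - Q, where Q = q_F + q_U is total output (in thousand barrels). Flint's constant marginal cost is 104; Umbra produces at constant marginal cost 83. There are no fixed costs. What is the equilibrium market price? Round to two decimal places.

168.33

Flint's profit: π_F = (318 - Q)q_F - (104q_F). Setting ∂π_F/∂q_F = 0: 214 - 2q_F - (q_U) = 0.
Umbra's profit: π_U = (318 - Q)q_U - (83q_U). Setting ∂π_U/∂q_U = 0: 235 - 2q_U - (q_F) = 0.
So q_F = (214 - q_U)/2 and q_U = (235 - q_F)/2.
Solving the pair: q_F = 193/3, q_U = 256/3.
Total output Q = 449/3, so price P = 318 - 449/3 = 505/3.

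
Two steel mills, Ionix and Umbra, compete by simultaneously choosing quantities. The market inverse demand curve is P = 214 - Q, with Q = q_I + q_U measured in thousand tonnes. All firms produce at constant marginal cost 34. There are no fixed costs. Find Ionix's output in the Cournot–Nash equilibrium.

60

A representative firm's profit is π_i = q_i(214 - Q) - 34q_i.
First-order condition (treating rivals' output as given): 180 - 2q_i - q_j = 0.
By symmetry each firm produces the same amount; substituting q_j = q_i yields q_i = 180/3 = 60.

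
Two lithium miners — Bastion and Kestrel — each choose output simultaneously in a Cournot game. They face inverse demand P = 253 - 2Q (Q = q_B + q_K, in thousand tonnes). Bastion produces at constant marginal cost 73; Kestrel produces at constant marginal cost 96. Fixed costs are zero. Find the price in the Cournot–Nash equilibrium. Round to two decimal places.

140.67

Bastion's profit: π_B = (253 - 2Q)q_B - (73q_B). Setting ∂π_B/∂q_B = 0: 180 - 4q_B - 2(q_K) = 0.
Kestrel's profit: π_K = (253 - 2Q)q_K - (96q_K). Setting ∂π_K/∂q_K = 0: 157 - 4q_K - 2(q_B) = 0.
Rearranging gives the reaction functions q_B = (180 - 2q_K)/4 and q_K = (157 - 2q_B)/4.
Solving the pair: q_B = 203/6, q_K = 67/3.
Total output Q = 337/6, so price P = 253 - 2·(337/6) = 422/3.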